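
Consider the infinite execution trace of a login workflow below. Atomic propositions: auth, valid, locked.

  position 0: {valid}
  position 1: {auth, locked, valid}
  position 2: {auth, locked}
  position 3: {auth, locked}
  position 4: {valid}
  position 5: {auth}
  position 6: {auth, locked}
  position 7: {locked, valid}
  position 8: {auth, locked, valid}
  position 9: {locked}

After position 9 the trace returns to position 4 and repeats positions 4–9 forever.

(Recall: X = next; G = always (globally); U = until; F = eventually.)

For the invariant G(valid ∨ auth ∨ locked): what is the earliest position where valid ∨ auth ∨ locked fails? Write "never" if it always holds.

never

valid ∨ auth ∨ locked holds at every position 0..9, and those are all the positions the trace ever visits, so the invariant G(valid ∨ auth ∨ locked) is never violated.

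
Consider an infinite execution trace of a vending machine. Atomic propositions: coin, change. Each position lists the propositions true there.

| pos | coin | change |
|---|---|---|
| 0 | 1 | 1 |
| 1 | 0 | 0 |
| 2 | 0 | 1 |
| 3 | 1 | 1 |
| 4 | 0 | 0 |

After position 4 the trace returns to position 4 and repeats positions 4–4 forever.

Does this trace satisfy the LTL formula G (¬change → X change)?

Does not hold

¬change → X change must hold at every position from 0 onward. It fails at position 4, so G (¬change → X change) is false.
Positions where ¬change holds: 1, 4.
Check X change at each: 1→ok, 4→fails.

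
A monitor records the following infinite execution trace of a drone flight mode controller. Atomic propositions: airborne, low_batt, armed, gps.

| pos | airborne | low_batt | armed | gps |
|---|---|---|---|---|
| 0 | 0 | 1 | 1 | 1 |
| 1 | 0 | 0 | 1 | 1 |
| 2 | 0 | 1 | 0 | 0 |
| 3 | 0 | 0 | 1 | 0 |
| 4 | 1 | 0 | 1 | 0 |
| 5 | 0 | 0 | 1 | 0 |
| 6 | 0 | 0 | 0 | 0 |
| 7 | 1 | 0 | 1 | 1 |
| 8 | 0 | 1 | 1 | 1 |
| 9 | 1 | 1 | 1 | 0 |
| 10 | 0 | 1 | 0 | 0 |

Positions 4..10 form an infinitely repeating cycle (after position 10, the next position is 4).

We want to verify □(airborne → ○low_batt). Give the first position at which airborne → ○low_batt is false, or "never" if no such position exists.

4

Check airborne → ○low_batt at each position in order: 0 ✓, 1 ✓, 2 ✓, 3 ✓.
At position 4 the labels are {airborne, armed} and the next position 5 has {armed}, so airborne → ○low_batt is false there. This is the first violation.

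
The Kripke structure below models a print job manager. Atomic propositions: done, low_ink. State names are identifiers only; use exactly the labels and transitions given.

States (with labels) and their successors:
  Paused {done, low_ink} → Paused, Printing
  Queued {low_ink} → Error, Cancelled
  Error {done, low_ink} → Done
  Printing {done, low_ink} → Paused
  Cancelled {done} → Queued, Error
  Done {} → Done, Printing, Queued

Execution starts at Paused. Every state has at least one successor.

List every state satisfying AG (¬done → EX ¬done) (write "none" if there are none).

{Paused, Printing}

States satisfying ¬done → EX ¬done: {Paused, Error, Printing, Cancelled, Done}.
States satisfying AG (¬done → EX ¬done): {Paused, Printing}.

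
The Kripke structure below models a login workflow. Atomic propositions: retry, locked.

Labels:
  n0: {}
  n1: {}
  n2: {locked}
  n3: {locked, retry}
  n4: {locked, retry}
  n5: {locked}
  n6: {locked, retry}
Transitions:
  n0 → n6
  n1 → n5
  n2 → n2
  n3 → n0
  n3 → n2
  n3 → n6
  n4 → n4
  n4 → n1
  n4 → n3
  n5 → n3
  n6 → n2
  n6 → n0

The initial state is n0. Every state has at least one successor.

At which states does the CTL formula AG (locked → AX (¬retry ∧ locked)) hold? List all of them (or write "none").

States satisfying locked → AX (¬retry ∧ locked): {n0, n1, n2}.
States satisfying AG (locked → AX (¬retry ∧ locked)): {n2}.

{n2}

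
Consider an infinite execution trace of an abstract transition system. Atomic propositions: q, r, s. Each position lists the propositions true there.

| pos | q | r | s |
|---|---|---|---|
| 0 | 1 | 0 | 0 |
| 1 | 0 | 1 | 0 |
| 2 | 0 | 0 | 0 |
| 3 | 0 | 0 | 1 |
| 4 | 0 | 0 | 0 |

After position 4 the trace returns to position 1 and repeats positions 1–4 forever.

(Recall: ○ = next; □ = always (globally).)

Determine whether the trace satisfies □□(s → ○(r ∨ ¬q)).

□(s → ○(r ∨ ¬q)) holds at every position 0..4, and those are all positions ever visited, so □□(s → ○(r ∨ ¬q)) holds.

Holds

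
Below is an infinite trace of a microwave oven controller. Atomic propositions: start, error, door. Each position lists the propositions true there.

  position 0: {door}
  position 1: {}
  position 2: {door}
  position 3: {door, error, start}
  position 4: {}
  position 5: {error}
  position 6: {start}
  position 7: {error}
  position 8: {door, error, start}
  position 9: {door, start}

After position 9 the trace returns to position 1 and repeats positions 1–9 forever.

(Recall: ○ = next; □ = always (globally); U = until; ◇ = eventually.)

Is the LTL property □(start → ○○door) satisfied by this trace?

start → ○○door must hold at every position from 0 onward. It fails at position 3, so □(start → ○○door) is false.
Positions where start holds: 3, 6, 8, 9.
Check ○○door at each: 3→fails, 6→ok, 8→fails, 9→ok.

Does not hold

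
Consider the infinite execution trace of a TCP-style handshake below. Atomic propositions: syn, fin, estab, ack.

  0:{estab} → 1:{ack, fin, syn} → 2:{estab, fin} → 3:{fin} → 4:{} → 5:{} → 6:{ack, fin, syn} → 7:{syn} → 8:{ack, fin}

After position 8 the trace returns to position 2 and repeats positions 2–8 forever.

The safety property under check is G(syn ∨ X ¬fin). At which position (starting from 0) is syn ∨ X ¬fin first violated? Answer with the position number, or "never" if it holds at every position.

0

At position 0 the labels are {estab} and the next position 1 has {ack, fin, syn}, so syn ∨ X ¬fin is false there. This is the first violation.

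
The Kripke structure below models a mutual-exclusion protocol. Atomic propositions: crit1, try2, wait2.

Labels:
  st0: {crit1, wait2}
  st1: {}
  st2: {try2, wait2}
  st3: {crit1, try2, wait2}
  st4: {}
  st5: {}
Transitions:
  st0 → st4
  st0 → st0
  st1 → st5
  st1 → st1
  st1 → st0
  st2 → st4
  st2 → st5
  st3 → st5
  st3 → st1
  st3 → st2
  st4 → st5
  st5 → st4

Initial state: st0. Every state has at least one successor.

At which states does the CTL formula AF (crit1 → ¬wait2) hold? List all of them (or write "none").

States satisfying crit1 → ¬wait2: {st1, st2, st4, st5}.
States satisfying AF (crit1 → ¬wait2): {st1, st2, st3, st4, st5}.

{st1, st2, st3, st4, st5}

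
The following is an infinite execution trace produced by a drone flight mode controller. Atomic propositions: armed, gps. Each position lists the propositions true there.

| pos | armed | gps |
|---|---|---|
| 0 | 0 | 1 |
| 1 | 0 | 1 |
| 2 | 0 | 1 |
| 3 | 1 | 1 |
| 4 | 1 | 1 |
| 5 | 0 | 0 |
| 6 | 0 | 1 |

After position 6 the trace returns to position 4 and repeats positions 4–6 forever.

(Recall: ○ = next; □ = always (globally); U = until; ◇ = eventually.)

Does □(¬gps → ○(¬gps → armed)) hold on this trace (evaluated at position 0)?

¬gps → ○(¬gps → armed) holds at every position 0..6, and those are all positions ever visited, so □(¬gps → ○(¬gps → armed)) holds.
Positions where ¬gps holds: 5.
Check ○(¬gps → armed) at each: 5→ok.

Holds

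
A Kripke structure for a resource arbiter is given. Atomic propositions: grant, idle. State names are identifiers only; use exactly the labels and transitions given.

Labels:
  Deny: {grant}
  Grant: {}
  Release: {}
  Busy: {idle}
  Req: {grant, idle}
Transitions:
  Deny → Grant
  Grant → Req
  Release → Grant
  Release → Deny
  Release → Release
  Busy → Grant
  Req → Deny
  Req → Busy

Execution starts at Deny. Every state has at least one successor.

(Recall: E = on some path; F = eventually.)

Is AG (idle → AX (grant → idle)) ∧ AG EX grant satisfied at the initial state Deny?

States satisfying idle → AX (grant → idle): {Deny, Grant, Release, Busy}.
States satisfying AG (idle → AX (grant → idle)): ∅.
States satisfying EX grant: {Grant, Release, Req}.
States satisfying AG EX grant: ∅.
States satisfying AG (idle → AX (grant → idle)) ∧ AG EX grant: ∅.
Deny ∉ Sat(AG (idle → AX (grant → idle)) ∧ AG EX grant).

Violated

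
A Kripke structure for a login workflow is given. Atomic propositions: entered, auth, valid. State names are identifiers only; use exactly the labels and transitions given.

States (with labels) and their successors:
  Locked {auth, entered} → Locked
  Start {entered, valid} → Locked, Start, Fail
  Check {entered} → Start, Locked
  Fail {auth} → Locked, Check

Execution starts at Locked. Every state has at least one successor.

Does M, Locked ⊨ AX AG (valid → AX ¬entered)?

Holds

States satisfying AG (valid → AX ¬entered): {Locked}.
States satisfying AX AG (valid → AX ¬entered): {Locked}.
Locked ∈ Sat(AX AG (valid → AX ¬entered)).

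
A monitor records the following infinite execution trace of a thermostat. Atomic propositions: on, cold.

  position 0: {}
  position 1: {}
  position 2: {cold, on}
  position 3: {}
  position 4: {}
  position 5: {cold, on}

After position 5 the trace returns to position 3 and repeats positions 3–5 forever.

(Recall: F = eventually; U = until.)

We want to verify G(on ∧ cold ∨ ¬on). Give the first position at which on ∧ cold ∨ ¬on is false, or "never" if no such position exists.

never

on ∧ cold ∨ ¬on holds at every position 0..5, and those are all the positions the trace ever visits, so the invariant G(on ∧ cold ∨ ¬on) is never violated.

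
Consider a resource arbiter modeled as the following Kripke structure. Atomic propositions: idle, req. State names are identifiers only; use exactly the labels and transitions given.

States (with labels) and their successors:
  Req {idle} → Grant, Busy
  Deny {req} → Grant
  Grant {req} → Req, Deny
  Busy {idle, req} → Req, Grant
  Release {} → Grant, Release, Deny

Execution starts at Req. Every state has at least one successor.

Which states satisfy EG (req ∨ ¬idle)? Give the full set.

{Deny, Grant, Busy, Release}

States satisfying req ∨ ¬idle: {Deny, Grant, Busy, Release}.
States satisfying EG (req ∨ ¬idle): {Deny, Grant, Busy, Release}.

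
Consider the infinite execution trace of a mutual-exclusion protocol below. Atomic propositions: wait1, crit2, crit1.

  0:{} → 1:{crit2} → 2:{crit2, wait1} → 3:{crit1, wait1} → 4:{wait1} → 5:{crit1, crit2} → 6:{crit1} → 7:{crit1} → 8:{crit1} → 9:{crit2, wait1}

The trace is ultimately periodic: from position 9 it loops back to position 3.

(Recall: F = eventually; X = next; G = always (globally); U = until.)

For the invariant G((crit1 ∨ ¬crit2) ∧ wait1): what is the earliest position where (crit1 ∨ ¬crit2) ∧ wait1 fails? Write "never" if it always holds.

At position 0 the labels are {}, so (crit1 ∨ ¬crit2) ∧ wait1 is false there. This is the first violation.

0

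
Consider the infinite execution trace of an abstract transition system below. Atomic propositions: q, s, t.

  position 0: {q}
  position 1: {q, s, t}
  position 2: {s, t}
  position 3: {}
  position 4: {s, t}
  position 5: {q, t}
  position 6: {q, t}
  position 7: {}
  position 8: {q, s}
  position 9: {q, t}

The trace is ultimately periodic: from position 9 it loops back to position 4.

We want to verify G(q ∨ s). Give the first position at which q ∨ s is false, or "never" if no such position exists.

Check q ∨ s at each position in order: 0 ✓, 1 ✓, 2 ✓.
At position 3 the labels are {}, so q ∨ s is false there. This is the first violation.

3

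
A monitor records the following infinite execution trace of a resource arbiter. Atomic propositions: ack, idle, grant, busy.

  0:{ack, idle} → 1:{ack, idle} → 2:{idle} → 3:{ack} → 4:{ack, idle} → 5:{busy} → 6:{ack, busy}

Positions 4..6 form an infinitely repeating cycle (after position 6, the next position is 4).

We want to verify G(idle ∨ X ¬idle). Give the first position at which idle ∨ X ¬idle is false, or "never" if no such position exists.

3

Check idle ∨ X ¬idle at each position in order: 0 ✓, 1 ✓, 2 ✓.
At position 3 the labels are {ack} and the next position 4 has {ack, idle}, so idle ∨ X ¬idle is false there. This is the first violation.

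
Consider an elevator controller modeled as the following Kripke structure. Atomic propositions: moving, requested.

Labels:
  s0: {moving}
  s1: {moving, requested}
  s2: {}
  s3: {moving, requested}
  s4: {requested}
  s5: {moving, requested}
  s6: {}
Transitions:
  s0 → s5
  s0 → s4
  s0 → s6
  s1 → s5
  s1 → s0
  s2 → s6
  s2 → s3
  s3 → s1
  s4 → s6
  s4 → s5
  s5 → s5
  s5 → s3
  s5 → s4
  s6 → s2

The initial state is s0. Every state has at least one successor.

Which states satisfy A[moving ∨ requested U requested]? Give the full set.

{s1, s3, s4, s5}

States satisfying moving ∨ requested: {s0, s1, s3, s4, s5}.
States satisfying requested: {s1, s3, s4, s5}.
States satisfying A[moving ∨ requested U requested]: {s1, s3, s4, s5}.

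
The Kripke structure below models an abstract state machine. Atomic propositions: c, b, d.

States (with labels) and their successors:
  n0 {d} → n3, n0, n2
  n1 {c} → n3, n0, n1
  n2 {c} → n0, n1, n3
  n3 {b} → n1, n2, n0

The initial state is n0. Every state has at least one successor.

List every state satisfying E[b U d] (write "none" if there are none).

States satisfying b: {n3}.
States satisfying d: {n0}.
States satisfying E[b U d]: {n0, n3}.

{n0, n3}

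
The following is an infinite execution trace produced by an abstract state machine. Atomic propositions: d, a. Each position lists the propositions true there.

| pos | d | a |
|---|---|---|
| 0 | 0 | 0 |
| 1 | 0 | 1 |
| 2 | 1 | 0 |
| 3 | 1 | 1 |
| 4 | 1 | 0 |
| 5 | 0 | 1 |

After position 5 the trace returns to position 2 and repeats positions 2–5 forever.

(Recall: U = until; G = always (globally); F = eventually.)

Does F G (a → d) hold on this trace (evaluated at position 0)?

Does not hold

G (a → d) is false at every position 0..5, so it never becomes true and F G (a → d) fails.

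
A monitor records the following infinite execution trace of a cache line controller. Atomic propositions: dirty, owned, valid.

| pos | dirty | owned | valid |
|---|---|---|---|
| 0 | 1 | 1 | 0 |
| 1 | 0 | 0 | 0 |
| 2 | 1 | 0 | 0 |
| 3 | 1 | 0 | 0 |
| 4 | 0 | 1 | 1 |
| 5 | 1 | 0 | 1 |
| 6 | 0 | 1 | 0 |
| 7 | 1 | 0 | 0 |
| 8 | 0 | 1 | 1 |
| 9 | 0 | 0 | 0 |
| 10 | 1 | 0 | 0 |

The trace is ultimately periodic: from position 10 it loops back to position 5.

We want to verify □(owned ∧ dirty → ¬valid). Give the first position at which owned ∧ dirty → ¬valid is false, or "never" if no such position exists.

owned ∧ dirty → ¬valid holds at every position 0..10, and those are all the positions the trace ever visits, so the invariant □(owned ∧ dirty → ¬valid) is never violated.

never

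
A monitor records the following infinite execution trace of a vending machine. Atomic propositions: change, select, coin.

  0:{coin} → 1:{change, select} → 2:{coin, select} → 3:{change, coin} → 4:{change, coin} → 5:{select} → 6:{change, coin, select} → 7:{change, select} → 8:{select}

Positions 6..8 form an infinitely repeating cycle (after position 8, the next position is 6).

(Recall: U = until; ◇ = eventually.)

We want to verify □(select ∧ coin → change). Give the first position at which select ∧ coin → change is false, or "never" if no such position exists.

Check select ∧ coin → change at each position in order: 0 ✓, 1 ✓.
At position 2 the labels are {coin, select}, so select ∧ coin → change is false there. This is the first violation.

2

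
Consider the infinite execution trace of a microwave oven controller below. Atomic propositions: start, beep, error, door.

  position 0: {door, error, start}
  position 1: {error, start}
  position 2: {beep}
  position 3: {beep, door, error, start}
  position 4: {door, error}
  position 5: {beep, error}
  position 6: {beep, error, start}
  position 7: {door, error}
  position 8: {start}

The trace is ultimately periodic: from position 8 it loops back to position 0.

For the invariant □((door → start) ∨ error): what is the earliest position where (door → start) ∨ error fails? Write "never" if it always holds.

(door → start) ∨ error holds at every position 0..8, and those are all the positions the trace ever visits, so the invariant □((door → start) ∨ error) is never violated.

never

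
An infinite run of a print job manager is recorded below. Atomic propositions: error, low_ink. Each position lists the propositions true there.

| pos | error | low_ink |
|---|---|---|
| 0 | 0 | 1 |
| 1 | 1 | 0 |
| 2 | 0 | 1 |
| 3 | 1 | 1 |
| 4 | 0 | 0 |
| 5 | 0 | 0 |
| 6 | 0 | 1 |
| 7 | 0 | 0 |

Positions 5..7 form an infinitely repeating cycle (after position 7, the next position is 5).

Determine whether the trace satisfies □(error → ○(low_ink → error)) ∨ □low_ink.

Does not hold

error → ○(low_ink → error) must hold at every position from 0 onward. It fails at position 1, so □(error → ○(low_ink → error)) is false.
Positions where error holds: 1, 3.
Check ○(low_ink → error) at each: 1→fails, 3→ok.
low_ink must hold at every position from 0 onward. It fails at position 1, so □low_ink is false.
At position 0: □(error → ○(low_ink → error)) is false; □low_ink is false; so □(error → ○(low_ink → error)) ∨ □low_ink is false.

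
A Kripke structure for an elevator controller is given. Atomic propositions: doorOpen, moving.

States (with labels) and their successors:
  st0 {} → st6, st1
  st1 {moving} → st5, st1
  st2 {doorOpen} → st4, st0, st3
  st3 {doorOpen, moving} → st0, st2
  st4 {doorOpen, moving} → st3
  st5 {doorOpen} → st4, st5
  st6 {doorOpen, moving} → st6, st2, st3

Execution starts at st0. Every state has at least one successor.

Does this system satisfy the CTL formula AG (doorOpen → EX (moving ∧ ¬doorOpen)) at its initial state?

States satisfying doorOpen → EX (moving ∧ ¬doorOpen): {st0, st1}.
States satisfying AG (doorOpen → EX (moving ∧ ¬doorOpen)): ∅.
st2 is reachable from st0 and violates doorOpen → EX (moving ∧ ¬doorOpen), so AG fails at st0.
st0 ∉ Sat(AG (doorOpen → EX (moving ∧ ¬doorOpen))).

No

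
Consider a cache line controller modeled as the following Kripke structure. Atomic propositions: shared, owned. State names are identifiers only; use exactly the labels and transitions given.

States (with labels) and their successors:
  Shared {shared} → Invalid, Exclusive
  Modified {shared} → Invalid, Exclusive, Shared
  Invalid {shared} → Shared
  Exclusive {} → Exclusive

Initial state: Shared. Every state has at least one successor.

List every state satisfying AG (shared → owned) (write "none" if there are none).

States satisfying shared → owned: {Exclusive}.
States satisfying AG (shared → owned): {Exclusive}.

{Exclusive}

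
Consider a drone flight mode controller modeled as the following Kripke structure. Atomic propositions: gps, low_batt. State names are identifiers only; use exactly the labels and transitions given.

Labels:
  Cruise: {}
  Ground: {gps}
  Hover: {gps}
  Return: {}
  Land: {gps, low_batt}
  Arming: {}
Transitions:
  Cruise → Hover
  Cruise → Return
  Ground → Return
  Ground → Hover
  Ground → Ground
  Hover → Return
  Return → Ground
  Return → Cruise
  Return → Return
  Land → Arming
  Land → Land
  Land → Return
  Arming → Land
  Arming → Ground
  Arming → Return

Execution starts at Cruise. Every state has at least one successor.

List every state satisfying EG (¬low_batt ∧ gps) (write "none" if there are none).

States satisfying ¬low_batt ∧ gps: {Ground, Hover}.
States satisfying EG (¬low_batt ∧ gps): {Ground}.

{Ground}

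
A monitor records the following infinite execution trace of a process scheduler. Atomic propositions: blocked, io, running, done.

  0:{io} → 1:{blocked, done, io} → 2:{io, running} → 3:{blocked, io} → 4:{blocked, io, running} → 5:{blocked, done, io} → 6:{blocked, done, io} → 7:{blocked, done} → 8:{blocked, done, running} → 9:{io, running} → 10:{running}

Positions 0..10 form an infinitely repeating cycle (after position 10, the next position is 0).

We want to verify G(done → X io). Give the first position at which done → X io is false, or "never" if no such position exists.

6

Check done → X io at each position in order: 0 ✓, 1 ✓, 2 ✓, 3 ✓, 4 ✓, 5 ✓.
At position 6 the labels are {blocked, done, io} and the next position 7 has {blocked, done}, so done → X io is false there. This is the first violation.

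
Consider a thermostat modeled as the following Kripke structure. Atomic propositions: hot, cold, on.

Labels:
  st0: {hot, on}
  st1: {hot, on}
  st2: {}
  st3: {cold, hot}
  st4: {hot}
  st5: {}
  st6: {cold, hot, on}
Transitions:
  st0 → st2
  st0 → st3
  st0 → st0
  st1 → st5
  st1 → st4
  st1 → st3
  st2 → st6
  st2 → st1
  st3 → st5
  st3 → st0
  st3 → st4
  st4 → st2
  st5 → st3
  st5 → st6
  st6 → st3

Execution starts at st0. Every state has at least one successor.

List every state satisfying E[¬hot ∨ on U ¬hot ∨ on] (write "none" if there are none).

States satisfying ¬hot ∨ on: {st0, st1, st2, st5, st6}.
States satisfying E[¬hot ∨ on U ¬hot ∨ on]: {st0, st1, st2, st5, st6}.

{st0, st1, st2, st5, st6}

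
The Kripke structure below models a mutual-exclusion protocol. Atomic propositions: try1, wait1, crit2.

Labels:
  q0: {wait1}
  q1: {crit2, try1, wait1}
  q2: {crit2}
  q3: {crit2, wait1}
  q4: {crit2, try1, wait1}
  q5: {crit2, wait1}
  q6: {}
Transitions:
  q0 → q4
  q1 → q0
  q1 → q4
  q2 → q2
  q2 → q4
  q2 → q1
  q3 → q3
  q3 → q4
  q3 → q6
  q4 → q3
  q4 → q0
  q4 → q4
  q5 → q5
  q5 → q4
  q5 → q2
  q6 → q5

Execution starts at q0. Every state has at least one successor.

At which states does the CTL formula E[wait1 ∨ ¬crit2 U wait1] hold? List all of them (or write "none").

{q0, q1, q3, q4, q5, q6}

States satisfying wait1 ∨ ¬crit2: {q0, q1, q3, q4, q5, q6}.
States satisfying wait1: {q0, q1, q3, q4, q5}.
States satisfying E[wait1 ∨ ¬crit2 U wait1]: {q0, q1, q3, q4, q5, q6}.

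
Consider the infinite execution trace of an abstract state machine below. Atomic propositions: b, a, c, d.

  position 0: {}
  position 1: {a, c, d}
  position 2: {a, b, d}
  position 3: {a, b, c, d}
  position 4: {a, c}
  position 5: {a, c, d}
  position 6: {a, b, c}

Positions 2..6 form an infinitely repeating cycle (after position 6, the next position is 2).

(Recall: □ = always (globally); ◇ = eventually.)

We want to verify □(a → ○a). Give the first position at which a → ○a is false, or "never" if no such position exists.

a → ○a holds at every position 0..6, and those are all the positions the trace ever visits, so the invariant □(a → ○a) is never violated.

never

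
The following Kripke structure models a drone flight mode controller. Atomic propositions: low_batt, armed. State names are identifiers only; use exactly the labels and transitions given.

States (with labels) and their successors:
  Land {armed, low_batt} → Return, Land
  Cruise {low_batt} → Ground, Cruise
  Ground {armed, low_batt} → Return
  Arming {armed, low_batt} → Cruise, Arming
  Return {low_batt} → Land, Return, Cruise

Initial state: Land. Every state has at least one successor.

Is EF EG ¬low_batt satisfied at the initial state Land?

States satisfying EG ¬low_batt: ∅.
States satisfying EF EG ¬low_batt: ∅.
No suitable path/successor from Land witnesses the formula.
Land ∉ Sat(EF EG ¬low_batt).

Does not hold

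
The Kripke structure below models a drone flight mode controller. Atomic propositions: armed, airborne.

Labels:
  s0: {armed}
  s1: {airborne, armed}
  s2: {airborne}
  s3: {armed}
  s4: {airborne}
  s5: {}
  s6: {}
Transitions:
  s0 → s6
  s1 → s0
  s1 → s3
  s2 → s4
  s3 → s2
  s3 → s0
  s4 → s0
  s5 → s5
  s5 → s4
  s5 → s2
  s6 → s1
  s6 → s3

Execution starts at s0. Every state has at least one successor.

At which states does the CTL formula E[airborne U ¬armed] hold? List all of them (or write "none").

States satisfying airborne: {s1, s2, s4}.
States satisfying ¬armed: {s2, s4, s5, s6}.
States satisfying E[airborne U ¬armed]: {s2, s4, s5, s6}.

{s2, s4, s5, s6}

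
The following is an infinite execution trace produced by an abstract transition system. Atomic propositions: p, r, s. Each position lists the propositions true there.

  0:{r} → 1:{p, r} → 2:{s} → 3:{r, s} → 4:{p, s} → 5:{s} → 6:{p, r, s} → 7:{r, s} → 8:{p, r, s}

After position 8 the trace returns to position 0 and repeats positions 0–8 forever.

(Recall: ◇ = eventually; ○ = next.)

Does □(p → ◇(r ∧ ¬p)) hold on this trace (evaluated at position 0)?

Yes

p → ◇(r ∧ ¬p) holds at every position 0..8, and those are all positions ever visited, so □(p → ◇(r ∧ ¬p)) holds.
Positions where p holds: 1, 4, 6, 8.
Check ◇(r ∧ ¬p) at each: 1→ok, 4→ok, 6→ok, 8→ok.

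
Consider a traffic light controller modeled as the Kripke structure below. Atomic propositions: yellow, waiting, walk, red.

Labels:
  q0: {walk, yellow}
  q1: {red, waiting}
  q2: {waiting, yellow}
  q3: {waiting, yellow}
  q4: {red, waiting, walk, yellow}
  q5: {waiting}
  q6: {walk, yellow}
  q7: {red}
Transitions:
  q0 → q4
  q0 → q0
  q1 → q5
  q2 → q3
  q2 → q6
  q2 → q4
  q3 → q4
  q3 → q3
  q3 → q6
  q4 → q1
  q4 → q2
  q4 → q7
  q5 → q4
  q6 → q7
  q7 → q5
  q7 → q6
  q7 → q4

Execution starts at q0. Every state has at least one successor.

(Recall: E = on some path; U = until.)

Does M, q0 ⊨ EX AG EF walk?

States satisfying AG EF walk: {q0, q1, q2, q3, q4, q5, q6, q7}.
States satisfying EX AG EF walk: {q0, q1, q2, q3, q4, q5, q6, q7}.
q0 ∈ Sat(EX AG EF walk).

Holds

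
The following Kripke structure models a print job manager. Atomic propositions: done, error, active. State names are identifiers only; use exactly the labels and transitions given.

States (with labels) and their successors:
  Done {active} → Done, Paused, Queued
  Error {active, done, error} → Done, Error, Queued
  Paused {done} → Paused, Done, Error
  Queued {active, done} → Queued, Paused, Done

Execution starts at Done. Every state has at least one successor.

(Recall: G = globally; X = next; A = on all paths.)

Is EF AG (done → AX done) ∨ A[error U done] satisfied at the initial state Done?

States satisfying AG (done → AX done): ∅.
States satisfying EF AG (done → AX done): ∅.
States satisfying error: {Error}.
States satisfying done: {Error, Paused, Queued}.
States satisfying A[error U done]: {Error, Paused, Queued}.
States satisfying EF AG (done → AX done) ∨ A[error U done]: {Error, Paused, Queued}.
Done ∉ Sat(EF AG (done → AX done) ∨ A[error U done]).

No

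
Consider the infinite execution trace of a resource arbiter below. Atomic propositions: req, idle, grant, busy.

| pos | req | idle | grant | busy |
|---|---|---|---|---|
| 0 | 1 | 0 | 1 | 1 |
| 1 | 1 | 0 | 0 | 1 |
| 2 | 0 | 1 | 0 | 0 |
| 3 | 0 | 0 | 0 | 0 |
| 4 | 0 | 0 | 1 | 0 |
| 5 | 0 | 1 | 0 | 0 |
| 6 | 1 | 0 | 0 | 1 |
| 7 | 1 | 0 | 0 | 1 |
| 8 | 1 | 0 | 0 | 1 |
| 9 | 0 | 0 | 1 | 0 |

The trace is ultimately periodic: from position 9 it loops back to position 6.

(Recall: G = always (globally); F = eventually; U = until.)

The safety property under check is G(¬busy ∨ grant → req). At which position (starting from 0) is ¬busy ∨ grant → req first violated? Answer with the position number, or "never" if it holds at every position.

Check ¬busy ∨ grant → req at each position in order: 0 ✓, 1 ✓.
At position 2 the labels are {idle}, so ¬busy ∨ grant → req is false there. This is the first violation.

2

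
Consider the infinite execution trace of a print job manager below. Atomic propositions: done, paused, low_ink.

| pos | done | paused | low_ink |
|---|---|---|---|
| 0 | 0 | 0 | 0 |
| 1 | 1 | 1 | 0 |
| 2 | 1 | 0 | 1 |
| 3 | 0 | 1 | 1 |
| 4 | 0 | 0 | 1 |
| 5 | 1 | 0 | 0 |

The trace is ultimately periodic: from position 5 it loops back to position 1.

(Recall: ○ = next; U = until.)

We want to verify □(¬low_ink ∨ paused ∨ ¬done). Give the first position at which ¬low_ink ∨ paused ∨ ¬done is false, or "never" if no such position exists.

2

Check ¬low_ink ∨ paused ∨ ¬done at each position in order: 0 ✓, 1 ✓.
At position 2 the labels are {done, low_ink}, so ¬low_ink ∨ paused ∨ ¬done is false there. This is the first violation.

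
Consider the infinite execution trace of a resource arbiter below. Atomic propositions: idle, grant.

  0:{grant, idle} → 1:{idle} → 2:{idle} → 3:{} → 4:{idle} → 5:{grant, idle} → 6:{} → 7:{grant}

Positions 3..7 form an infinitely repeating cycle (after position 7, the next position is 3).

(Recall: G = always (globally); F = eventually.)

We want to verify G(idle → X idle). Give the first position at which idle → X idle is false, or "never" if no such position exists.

Check idle → X idle at each position in order: 0 ✓, 1 ✓.
At position 2 the labels are {idle} and the next position 3 has {}, so idle → X idle is false there. This is the first violation.

2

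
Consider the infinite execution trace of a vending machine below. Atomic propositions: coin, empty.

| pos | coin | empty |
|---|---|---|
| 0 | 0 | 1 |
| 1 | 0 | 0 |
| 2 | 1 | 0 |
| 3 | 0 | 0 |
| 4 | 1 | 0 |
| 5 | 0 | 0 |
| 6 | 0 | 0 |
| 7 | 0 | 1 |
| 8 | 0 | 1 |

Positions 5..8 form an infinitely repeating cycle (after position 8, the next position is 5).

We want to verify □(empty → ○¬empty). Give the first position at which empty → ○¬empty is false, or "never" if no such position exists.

Check empty → ○¬empty at each position in order: 0 ✓, 1 ✓, 2 ✓, 3 ✓, 4 ✓, 5 ✓, 6 ✓.
At position 7 the labels are {empty} and the next position 8 has {empty}, so empty → ○¬empty is false there. This is the first violation.

7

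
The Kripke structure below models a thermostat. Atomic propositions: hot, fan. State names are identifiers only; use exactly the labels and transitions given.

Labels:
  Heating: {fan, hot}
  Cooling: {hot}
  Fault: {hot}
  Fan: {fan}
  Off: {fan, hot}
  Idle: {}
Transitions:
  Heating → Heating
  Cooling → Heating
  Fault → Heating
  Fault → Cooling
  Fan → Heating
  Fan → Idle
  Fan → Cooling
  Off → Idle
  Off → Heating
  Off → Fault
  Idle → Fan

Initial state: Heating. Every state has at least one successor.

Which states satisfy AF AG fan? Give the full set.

States satisfying AG fan: {Heating}.
States satisfying AF AG fan: {Heating, Cooling, Fault}.

{Heating, Cooling, Fault}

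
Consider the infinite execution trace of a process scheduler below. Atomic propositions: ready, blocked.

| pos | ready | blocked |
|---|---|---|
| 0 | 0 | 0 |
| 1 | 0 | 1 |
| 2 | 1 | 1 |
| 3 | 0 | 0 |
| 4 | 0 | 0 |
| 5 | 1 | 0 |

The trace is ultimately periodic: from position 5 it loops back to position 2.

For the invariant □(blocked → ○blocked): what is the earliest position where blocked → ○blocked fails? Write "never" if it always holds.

2

Check blocked → ○blocked at each position in order: 0 ✓, 1 ✓.
At position 2 the labels are {blocked, ready} and the next position 3 has {}, so blocked → ○blocked is false there. This is the first violation.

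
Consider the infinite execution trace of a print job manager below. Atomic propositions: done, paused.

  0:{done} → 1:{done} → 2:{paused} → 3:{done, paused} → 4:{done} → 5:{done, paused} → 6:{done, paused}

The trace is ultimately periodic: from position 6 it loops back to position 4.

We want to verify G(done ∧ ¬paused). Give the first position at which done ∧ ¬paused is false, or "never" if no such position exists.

Check done ∧ ¬paused at each position in order: 0 ✓, 1 ✓.
At position 2 the labels are {paused}, so done ∧ ¬paused is false there. This is the first violation.

2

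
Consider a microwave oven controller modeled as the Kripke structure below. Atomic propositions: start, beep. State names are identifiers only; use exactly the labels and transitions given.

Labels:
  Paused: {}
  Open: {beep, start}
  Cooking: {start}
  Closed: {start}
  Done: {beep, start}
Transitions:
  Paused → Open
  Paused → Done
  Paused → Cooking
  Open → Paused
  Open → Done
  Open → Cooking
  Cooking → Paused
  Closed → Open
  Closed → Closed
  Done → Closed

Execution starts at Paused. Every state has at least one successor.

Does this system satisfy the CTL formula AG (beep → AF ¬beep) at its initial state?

Yes

States satisfying beep → AF ¬beep: {Paused, Open, Cooking, Closed, Done}.
States satisfying AG (beep → AF ¬beep): {Paused, Open, Cooking, Closed, Done}.
Every state reachable from Paused satisfies beep → AF ¬beep.
Paused ∈ Sat(AG (beep → AF ¬beep)).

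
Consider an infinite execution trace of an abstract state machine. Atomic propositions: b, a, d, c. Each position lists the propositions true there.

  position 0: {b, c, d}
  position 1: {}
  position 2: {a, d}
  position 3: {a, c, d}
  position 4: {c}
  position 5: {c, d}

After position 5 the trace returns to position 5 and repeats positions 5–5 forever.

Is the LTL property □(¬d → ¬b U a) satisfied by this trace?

¬d → ¬b U a must hold at every position from 0 onward. It fails at position 4, so □(¬d → ¬b U a) is false.
Positions where ¬d holds: 1, 4.
Check ¬b U a at each: 1→ok, 4→fails.

Does not hold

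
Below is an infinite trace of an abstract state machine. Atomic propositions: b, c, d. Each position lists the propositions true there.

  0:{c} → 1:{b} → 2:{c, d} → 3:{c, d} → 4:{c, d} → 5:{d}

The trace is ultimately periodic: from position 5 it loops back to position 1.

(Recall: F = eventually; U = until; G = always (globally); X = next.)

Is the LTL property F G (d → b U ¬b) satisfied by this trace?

G (d → b U ¬b) holds at position 0, which is reachable from 0, so F G (d → b U ¬b) holds.

Satisfied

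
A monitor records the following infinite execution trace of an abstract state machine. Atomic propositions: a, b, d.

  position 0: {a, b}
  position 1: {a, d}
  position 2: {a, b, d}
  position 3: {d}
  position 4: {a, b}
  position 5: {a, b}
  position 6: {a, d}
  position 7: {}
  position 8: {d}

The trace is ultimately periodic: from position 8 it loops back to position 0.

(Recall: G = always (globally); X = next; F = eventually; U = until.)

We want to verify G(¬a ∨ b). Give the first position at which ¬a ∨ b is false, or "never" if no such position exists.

Check ¬a ∨ b at each position in order: 0 ✓.
At position 1 the labels are {a, d}, so ¬a ∨ b is false there. This is the first violation.

1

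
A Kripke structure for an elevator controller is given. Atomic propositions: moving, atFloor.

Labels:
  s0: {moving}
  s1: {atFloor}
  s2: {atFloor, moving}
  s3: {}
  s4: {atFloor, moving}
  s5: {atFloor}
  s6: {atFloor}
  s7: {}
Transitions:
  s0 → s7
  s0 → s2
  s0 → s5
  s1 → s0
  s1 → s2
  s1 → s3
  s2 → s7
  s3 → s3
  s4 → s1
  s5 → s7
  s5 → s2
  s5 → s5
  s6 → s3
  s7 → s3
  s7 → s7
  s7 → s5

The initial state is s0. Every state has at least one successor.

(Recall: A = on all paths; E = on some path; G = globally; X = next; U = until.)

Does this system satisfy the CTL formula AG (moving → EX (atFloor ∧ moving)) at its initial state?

States satisfying moving → EX (atFloor ∧ moving): {s0, s1, s3, s5, s6, s7}.
States satisfying AG (moving → EX (atFloor ∧ moving)): {s3, s6}.
s2 is reachable from s0 and violates moving → EX (atFloor ∧ moving), so AG fails at s0.
s0 ∉ Sat(AG (moving → EX (atFloor ∧ moving))).

Violated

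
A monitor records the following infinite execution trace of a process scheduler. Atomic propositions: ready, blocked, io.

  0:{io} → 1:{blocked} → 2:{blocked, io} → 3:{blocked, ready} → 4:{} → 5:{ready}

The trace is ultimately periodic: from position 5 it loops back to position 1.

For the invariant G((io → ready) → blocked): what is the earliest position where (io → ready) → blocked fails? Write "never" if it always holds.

Check (io → ready) → blocked at each position in order: 0 ✓, 1 ✓, 2 ✓, 3 ✓.
At position 4 the labels are {}, so (io → ready) → blocked is false there. This is the first violation.

4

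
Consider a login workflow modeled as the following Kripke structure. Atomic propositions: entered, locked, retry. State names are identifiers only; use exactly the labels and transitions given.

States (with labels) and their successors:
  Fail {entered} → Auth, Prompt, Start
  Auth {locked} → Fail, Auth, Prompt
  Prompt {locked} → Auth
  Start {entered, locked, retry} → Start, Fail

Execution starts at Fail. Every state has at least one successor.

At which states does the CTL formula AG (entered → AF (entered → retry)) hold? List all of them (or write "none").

{Fail, Auth, Prompt, Start}

States satisfying entered → AF (entered → retry): {Fail, Auth, Prompt, Start}.
States satisfying AG (entered → AF (entered → retry)): {Fail, Auth, Prompt, Start}.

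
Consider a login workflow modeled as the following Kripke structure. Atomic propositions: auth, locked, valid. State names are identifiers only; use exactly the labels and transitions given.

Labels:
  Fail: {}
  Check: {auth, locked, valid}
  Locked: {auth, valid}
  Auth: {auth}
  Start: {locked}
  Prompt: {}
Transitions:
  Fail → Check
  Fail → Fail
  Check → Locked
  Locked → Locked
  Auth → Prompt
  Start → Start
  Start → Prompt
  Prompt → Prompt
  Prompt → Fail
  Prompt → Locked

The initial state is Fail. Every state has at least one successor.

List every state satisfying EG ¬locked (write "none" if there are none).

{Fail, Locked, Auth, Prompt}

States satisfying ¬locked: {Fail, Locked, Auth, Prompt}.
States satisfying EG ¬locked: {Fail, Locked, Auth, Prompt}.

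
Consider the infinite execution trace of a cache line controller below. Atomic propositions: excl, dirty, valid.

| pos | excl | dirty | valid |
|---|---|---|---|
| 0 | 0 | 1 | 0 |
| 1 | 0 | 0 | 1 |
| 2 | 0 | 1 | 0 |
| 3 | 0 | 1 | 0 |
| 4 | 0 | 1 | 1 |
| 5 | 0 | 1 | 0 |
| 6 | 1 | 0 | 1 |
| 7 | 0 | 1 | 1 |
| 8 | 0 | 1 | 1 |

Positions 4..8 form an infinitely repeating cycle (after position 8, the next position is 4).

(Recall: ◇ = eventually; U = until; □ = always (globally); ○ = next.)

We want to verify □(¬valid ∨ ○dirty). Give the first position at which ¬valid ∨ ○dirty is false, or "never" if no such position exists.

never

¬valid ∨ ○dirty holds at every position 0..8, and those are all the positions the trace ever visits, so the invariant □(¬valid ∨ ○dirty) is never violated.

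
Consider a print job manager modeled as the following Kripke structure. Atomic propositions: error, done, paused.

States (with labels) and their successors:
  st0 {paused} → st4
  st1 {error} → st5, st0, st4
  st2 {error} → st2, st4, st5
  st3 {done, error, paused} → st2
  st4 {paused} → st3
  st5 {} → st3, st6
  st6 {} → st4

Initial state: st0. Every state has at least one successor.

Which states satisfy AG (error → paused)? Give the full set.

none

States satisfying error → paused: {st0, st3, st4, st5, st6}.
States satisfying AG (error → paused): ∅.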